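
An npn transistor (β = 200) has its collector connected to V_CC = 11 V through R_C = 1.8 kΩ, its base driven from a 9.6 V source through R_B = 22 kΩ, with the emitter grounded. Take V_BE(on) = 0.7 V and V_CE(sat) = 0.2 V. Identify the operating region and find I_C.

Assume active: I_B = (9.6 − 0.7)/22 = 0.405 mA, giving I_C = β·I_B = 80.9 mA.
But then V_CE = 11 − 80.9×1.8 = -135 V < V_CE(sat) = 0.2 V — impossible in the active region.
So the transistor is saturated. With V_CE = 0.2 V, I_C = (V_CC − 0.2)/R_C = 10.8/1.8 = 6 mA.
Check: β·I_B = 80.9 mA > I_C = 6 mA, confirming saturation.

saturation; I_C ≈ 6 mA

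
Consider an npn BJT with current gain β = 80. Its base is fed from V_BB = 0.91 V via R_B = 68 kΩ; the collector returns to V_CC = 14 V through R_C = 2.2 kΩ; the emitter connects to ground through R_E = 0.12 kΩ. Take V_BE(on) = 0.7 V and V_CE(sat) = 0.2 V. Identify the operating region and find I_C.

active; I_C ≈ 0.22 mA

Assume active. Base-emitter loop: I_B = (V_BB − V_BE)/(R_B + (β+1)R_E) = (0.91 − 0.7)/(68 + 81×0.12) = 0.0027 mA.
I_C = β·I_B = 80×0.0027 = 0.216 mA.
V_CE = V_CC − I_C·R_C − I_E·R_E = 14 − 0.216×2.2 − 0.219×0.12 = 13.5 V > V_CE(sat), so the active-region assumption holds.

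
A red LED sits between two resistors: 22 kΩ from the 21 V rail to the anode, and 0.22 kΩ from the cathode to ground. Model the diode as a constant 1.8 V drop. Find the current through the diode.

I ≈ 0.86 mA

The two resistors are in series with the diode, so KVL gives 21 = I·22 + 1.8 + I·0.22.
I = (21 − 1.8) / (22 + 0.22) kΩ = 19.2 / 22.2 = 0.864 mA.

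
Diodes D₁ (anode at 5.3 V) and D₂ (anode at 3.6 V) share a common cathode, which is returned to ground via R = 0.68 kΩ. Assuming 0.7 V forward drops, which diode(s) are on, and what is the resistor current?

Only D₁ conducts; I_R ≈ 6.8 mA

Assume both conduct. Then node N would need to be at both 5.3−0.7 = 4.6 V and 3.6−0.7 = 2.9 V, which is impossible.
Assume only D₁ conducts: V_N = 5.3 − 0.7 = 4.6 V, so I_R = 4.6/0.68 = 6.76 mA.
Check D₂: its anode-to-cathode voltage is 3.6 − 4.6 = -1 V < 0.7 V, so it is off. The assumption is consistent.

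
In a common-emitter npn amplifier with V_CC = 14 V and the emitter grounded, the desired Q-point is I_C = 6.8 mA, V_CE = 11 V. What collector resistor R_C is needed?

R_C ≈ 0.44 kΩ

Collector loop: V_CC = I_C·R_C + V_CE.
R_C = (V_CC − V_CE)/I_C = (14 − 11)/6.8 = 0.441 kΩ.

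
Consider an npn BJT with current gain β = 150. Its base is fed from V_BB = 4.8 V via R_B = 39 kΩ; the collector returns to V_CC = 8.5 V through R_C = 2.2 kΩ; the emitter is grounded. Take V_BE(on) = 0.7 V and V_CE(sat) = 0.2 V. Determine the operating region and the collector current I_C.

saturation; I_C ≈ 3.8 mA

Assume active: I_B = (4.8 − 0.7)/39 = 0.105 mA, giving I_C = β·I_B = 15.8 mA.
But then V_CE = 8.5 − 15.8×2.2 = -26.2 V < V_CE(sat) = 0.2 V — impossible in the active region.
So the transistor is saturated. With V_CE = 0.2 V, I_C = (V_CC − 0.2)/R_C = 8.3/2.2 = 3.77 mA.
Check: β·I_B = 15.8 mA > I_C = 3.77 mA, confirming saturation.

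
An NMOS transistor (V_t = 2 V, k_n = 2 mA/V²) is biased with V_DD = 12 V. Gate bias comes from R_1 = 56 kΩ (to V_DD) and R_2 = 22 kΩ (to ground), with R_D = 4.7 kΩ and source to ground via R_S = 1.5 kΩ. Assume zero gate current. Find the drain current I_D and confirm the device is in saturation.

V_G = V_DD·R_2/(R_1+R_2) = 12×22/78 = 3.38 V.
Assume saturation: I_D = (k_n/2)(V_GS − V_t)² with V_GS = V_G − I_D·R_S = 3.38 − 1.5·I_D.
Substituting gives 2.25·I_D² − 5.15·I_D + 1.92 = 0, with roots I_D = 0.467 or 1.82 mA.
The root I_D = 1.82 mA gives V_GS = 0.65 V ≤ V_t, so take I_D = 0.467 mA.
Then V_GS = 2.68 V and V_DS = V_DD − I_D(R_D+R_S) = 12 − 0.467×6.2 = 9.1 V.
Saturation requires V_DS ≥ V_GS − V_t = 0.684 V; 9.1 ≥ 0.684 ✓.

I_D ≈ 0.47 mA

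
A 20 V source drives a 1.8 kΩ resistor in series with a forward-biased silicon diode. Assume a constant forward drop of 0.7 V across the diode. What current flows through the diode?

I ≈ 11 mA

KVL around the loop: 20 = V_D + I·R = 0.7 + I × 1.8 kΩ.
So I = (20 − 0.7) / 1.8 kΩ = 19.3 / 1.8 = 10.7 mA.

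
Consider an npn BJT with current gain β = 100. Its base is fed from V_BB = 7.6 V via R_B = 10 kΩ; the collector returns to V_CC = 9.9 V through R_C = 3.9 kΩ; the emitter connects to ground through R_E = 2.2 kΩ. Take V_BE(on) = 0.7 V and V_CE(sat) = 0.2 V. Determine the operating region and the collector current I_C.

saturation; I_C ≈ 1.5 mA

Assume active: I_B = (7.6 − 0.7)/(10 + 101×2.2) = 0.0297 mA, I_C = β·I_B = 2.97 mA.
Then V_CE = 9.9 − 2.97×3.9 − 3×2.2 = -8.29 V < 0.2 V — the active assumption fails.
Re-solve with V_CE = 0.2 V. KCL at the emitter: V_E/R_E = (V_BB−0.7−V_E)/R_B + (V_CC−0.2−V_E)/R_C, giving V_E = 3.92 V.
I_C = (V_CC − 0.2 − V_E)/R_C = (9.7 − 3.92)/3.9 = 1.48 mA.
Check: I_B = (6.9 − 3.92)/10 = 0.298 mA, and β·I_B = 29.8 mA > I_C, confirming saturation.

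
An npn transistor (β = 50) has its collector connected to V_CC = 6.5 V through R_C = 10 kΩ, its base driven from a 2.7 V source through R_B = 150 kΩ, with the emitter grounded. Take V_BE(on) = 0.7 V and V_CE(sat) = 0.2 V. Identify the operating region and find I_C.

Assume active: I_B = (2.7 − 0.7)/150 = 0.0133 mA, giving I_C = β·I_B = 0.667 mA.
But then V_CE = 6.5 − 0.667×10 = -0.167 V < V_CE(sat) = 0.2 V — impossible in the active region.
So the transistor is saturated. With V_CE = 0.2 V, I_C = (V_CC − 0.2)/R_C = 6.3/10 = 0.63 mA.
Check: β·I_B = 0.667 mA > I_C = 0.63 mA, confirming saturation.

saturation; I_C ≈ 0.63 mA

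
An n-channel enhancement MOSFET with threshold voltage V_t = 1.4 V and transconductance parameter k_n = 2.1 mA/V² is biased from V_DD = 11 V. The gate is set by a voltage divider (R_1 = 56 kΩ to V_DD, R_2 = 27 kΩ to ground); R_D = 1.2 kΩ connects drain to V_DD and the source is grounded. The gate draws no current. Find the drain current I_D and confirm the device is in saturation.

V_G = V_DD·R_2/(R_1+R_2) = 11×27/83 = 3.58 V. With the source grounded, V_GS = V_G = 3.58 V.
Assume saturation: I_D = (k_n/2)(V_GS − V_t)² = (2.1/2)×(3.58 − 1.4)² = 1.05×2.18² = 4.98 mA.
V_DS = V_DD − I_D·R_D = 11 − 4.98×1.2 = 5.02 V.
Saturation requires V_DS ≥ V_GS − V_t = 2.18 V; 5.02 ≥ 2.18 ✓.

I_D ≈ 5 mA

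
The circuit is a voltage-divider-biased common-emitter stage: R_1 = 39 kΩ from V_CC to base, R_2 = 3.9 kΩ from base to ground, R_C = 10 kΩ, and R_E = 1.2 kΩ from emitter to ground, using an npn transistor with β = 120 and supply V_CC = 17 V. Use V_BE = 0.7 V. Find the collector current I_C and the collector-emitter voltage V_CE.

Thevenize the base divider: V_Th = V_CC·R_2/(R_1+R_2) = 17×3.9/42.9 = 1.55 V, R_Th = R_1‖R_2 = 3.55 kΩ.
Base-emitter loop: V_Th = I_B·R_Th + V_BE + (β+1)I_B·R_E, so I_B = (1.55 − 0.7) / (3.55 + 121×1.2) = 0.00568 mA.
I_C = β·I_B = 120×0.00568 = 0.682 mA, and I_E = (β+1)I_B = 0.688 mA.
V_CE = V_CC − I_C·R_C − I_E·R_E = 17 − 0.682×10 − 0.688×1.2 = 9.35 V.
V_CE = 9.35 V > 0.2 V confirms active-region operation.

I_C ≈ 0.68 mA, V_CE ≈ 9.4 V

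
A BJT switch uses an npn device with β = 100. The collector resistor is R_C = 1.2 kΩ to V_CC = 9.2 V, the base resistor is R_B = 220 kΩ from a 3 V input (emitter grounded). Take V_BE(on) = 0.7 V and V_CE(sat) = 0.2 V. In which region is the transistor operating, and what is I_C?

active; I_C ≈ 1 mA

Assume active. Base-emitter loop: I_B = (V_BB − V_BE)/R_B = (3 − 0.7)/220 = 0.0105 mA.
I_C = β·I_B = 100×0.0105 = 1.05 mA.
V_CE = V_CC − I_C·R_C = 9.2 − 1.05×1.2 = 7.95 V > V_CE(sat), so the active-region assumption holds.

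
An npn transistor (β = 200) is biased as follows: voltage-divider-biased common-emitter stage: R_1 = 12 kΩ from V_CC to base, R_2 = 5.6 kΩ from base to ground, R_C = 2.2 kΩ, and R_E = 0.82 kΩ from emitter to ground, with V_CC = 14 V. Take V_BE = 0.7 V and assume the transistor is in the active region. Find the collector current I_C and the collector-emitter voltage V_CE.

I_C ≈ 4.5 mA, V_CE ≈ 0.53 V

Thevenize the base divider: V_Th = V_CC·R_2/(R_1+R_2) = 14×5.6/17.6 = 4.45 V, R_Th = R_1‖R_2 = 3.82 kΩ.
Base-emitter loop: V_Th = I_B·R_Th + V_BE + (β+1)I_B·R_E, so I_B = (4.45 − 0.7) / (3.82 + 201×0.82) = 0.0223 mA.
I_C = β·I_B = 200×0.0223 = 4.45 mA, and I_E = (β+1)I_B = 4.48 mA.
V_CE = V_CC − I_C·R_C − I_E·R_E = 14 − 4.45×2.2 − 4.48×0.82 = 0.534 V.
V_CE = 0.534 V > 0.2 V confirms active-region operation.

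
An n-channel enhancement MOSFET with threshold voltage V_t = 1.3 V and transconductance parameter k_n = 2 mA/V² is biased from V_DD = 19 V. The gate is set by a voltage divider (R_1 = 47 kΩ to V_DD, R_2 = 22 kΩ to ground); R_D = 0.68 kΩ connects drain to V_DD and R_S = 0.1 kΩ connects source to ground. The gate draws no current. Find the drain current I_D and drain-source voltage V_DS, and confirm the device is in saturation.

V_G = V_DD·R_2/(R_1+R_2) = 19×22/69 = 6.06 V.
Assume saturation: I_D = (k_n/2)(V_GS − V_t)² with V_GS = V_G − I_D·R_S = 6.06 − 0.1·I_D.
Substituting gives 0.01·I_D² − 1.95·I_D + 22.6 = 0, with roots I_D = 12.4 or 183 mA.
The root I_D = 183 mA gives V_GS = -12.2 V ≤ V_t, so take I_D = 12.4 mA.
Then V_GS = 4.82 V and V_DS = V_DD − I_D(R_D+R_S) = 19 − 12.4×0.78 = 9.34 V.
Saturation requires V_DS ≥ V_GS − V_t = 3.52 V; 9.34 ≥ 3.52 ✓.

I_D ≈ 12 mA, V_DS ≈ 9.3 V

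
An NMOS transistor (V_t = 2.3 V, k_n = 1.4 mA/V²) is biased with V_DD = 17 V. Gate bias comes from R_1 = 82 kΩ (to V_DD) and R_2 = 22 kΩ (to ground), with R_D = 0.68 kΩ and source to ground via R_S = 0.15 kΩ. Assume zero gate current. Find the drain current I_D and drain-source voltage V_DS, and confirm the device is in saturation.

I_D ≈ 0.94 mA, V_DS ≈ 16 V

V_G = V_DD·R_2/(R_1+R_2) = 17×22/104 = 3.6 V.
Assume saturation: I_D = (k_n/2)(V_GS − V_t)² with V_GS = V_G − I_D·R_S = 3.6 − 0.15·I_D.
Substituting gives 0.0158·I_D² − 1.27·I_D + 1.18 = 0, with roots I_D = 0.935 or 79.8 mA.
The root I_D = 79.8 mA gives V_GS = -8.38 V ≤ V_t, so take I_D = 0.935 mA.
Then V_GS = 3.46 V and V_DS = V_DD − I_D(R_D+R_S) = 17 − 0.935×0.83 = 16.2 V.
Saturation requires V_DS ≥ V_GS − V_t = 1.16 V; 16.2 ≥ 1.16 ✓.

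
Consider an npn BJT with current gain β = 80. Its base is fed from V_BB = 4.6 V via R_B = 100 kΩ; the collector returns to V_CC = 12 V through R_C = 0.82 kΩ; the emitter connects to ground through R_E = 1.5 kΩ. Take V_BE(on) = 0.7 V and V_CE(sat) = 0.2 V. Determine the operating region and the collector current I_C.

Assume active. Base-emitter loop: I_B = (V_BB − V_BE)/(R_B + (β+1)R_E) = (4.6 − 0.7)/(100 + 81×1.5) = 0.0176 mA.
I_C = β·I_B = 80×0.0176 = 1.41 mA.
V_CE = V_CC − I_C·R_C − I_E·R_E = 12 − 1.41×0.82 − 1.43×1.5 = 8.71 V > V_CE(sat), so the active-region assumption holds.

active; I_C ≈ 1.4 mA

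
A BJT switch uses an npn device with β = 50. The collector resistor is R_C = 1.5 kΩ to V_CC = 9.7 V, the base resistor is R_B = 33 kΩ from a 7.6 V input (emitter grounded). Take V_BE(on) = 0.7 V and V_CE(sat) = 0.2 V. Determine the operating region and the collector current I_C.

saturation; I_C ≈ 6.3 mA

Assume active: I_B = (7.6 − 0.7)/33 = 0.209 mA, giving I_C = β·I_B = 10.5 mA.
But then V_CE = 9.7 − 10.5×1.5 = -5.98 V < V_CE(sat) = 0.2 V — impossible in the active region.
So the transistor is saturated. With V_CE = 0.2 V, I_C = (V_CC − 0.2)/R_C = 9.5/1.5 = 6.33 mA.
Check: β·I_B = 10.5 mA > I_C = 6.33 mA, confirming saturation.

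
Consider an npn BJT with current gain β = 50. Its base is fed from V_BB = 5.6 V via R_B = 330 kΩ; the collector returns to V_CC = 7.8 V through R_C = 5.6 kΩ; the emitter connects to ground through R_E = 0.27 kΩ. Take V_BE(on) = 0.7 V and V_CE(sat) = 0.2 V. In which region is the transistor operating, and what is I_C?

active; I_C ≈ 0.71 mA

Assume active. Base-emitter loop: I_B = (V_BB − V_BE)/(R_B + (β+1)R_E) = (5.6 − 0.7)/(330 + 51×0.27) = 0.0143 mA.
I_C = β·I_B = 50×0.0143 = 0.713 mA.
V_CE = V_CC − I_C·R_C − I_E·R_E = 7.8 − 0.713×5.6 − 0.727×0.27 = 3.61 V > V_CE(sat), so the active-region assumption holds.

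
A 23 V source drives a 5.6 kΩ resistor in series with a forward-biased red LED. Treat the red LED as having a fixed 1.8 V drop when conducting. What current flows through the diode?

KVL around the loop: 23 = V_D + I·R = 1.8 + I × 5.6 kΩ.
So I = (23 − 1.8) / 5.6 kΩ = 21.2 / 5.6 = 3.79 mA.

I ≈ 3.8 mA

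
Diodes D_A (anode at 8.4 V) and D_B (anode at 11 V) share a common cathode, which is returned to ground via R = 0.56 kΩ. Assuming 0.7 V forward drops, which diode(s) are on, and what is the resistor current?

Only D_B conducts; I_R ≈ 18 mA

Assume both conduct. Then node N would need to be at both 8.4−0.7 = 7.7 V and 11−0.7 = 10.3 V, which is impossible.
Assume only D_B conducts: V_N = 11 − 0.7 = 10.3 V, so I_R = 10.3/0.56 = 18.4 mA.
Check D_A: its anode-to-cathode voltage is 8.4 − 10.3 = -1.9 V < 0.7 V, so it is off. The assumption is consistent.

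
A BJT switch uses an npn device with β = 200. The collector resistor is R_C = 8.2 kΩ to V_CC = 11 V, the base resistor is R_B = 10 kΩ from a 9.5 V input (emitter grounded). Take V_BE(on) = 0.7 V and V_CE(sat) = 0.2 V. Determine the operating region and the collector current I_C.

saturation; I_C ≈ 1.3 mA

Assume active: I_B = (9.5 − 0.7)/10 = 0.88 mA, giving I_C = β·I_B = 176 mA.
But then V_CE = 11 − 176×8.2 = -1430 V < V_CE(sat) = 0.2 V — impossible in the active region.
So the transistor is saturated. With V_CE = 0.2 V, I_C = (V_CC − 0.2)/R_C = 10.8/8.2 = 1.32 mA.
Check: β·I_B = 176 mA > I_C = 1.32 mA, confirming saturation.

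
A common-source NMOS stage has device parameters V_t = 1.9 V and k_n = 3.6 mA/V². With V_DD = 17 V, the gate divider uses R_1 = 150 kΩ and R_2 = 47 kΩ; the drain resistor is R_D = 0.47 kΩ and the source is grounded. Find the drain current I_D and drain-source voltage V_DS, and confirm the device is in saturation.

V_G = V_DD·R_2/(R_1+R_2) = 17×47/197 = 4.06 V. With the source grounded, V_GS = V_G = 4.06 V.
Assume saturation: I_D = (k_n/2)(V_GS − V_t)² = (3.6/2)×(4.06 − 1.9)² = 1.8×2.16² = 8.37 mA.
V_DS = V_DD − I_D·R_D = 17 − 8.37×0.47 = 13.1 V.
Saturation requires V_DS ≥ V_GS − V_t = 2.16 V; 13.1 ≥ 2.16 ✓.

I_D ≈ 8.4 mA, V_DS ≈ 13 V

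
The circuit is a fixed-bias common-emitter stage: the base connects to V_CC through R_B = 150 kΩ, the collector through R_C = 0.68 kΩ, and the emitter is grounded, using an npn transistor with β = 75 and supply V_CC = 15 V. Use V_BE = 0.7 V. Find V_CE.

Base loop: V_CC = I_B·R_B + V_BE, so I_B = (15 − 0.7)/150 kΩ = 0.0953 mA.
In the active region I_C = β·I_B = 75 × 0.0953 = 7.15 mA.
Collector loop: V_CE = V_CC − I_C·R_C = 15 − 7.15×0.68 = 10.1 V.
Since V_CE = 10.1 V > V_CE(sat) ≈ 0.2 V, the transistor is in the active region as assumed.

V_CE ≈ 10 V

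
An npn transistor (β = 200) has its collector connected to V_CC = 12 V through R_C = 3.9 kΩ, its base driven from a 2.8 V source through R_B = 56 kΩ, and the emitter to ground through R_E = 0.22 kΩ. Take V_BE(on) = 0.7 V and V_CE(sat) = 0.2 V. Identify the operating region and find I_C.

Assume active: I_B = (2.8 − 0.7)/(56 + 201×0.22) = 0.021 mA, I_C = β·I_B = 4.19 mA.
Then V_CE = 12 − 4.19×3.9 − 4.21×0.22 = -5.27 V < 0.2 V — the active assumption fails.
Re-solve with V_CE = 0.2 V. KCL at the emitter: V_E/R_E = (V_BB−0.7−V_E)/R_B + (V_CC−0.2−V_E)/R_C, giving V_E = 0.636 V.
I_C = (V_CC − 0.2 − V_E)/R_C = (11.8 − 0.636)/3.9 = 2.86 mA.
Check: I_B = (2.1 − 0.636)/56 = 0.0262 mA, and β·I_B = 5.23 mA > I_C, confirming saturation.

saturation; I_C ≈ 2.9 mA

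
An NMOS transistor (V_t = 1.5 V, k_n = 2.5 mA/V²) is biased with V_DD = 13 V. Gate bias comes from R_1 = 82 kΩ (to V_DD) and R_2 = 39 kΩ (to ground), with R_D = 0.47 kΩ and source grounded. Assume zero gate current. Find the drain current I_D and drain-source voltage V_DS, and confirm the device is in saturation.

I_D ≈ 9 mA, V_DS ≈ 8.7 V

V_G = V_DD·R_2/(R_1+R_2) = 13×39/121 = 4.19 V. With the source grounded, V_GS = V_G = 4.19 V.
Assume saturation: I_D = (k_n/2)(V_GS − V_t)² = (2.5/2)×(4.19 − 1.5)² = 1.25×2.69² = 9.05 mA.
V_DS = V_DD − I_D·R_D = 13 − 9.05×0.47 = 8.75 V.
Saturation requires V_DS ≥ V_GS − V_t = 2.69 V; 8.75 ≥ 2.69 ✓.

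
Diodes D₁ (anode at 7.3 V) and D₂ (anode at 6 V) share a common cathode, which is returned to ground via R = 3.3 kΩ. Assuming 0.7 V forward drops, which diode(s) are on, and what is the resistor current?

Assume both conduct. Then node N would need to be at both 7.3−0.7 = 6.6 V and 6−0.7 = 5.3 V, which is impossible.
Assume only D₁ conducts: V_N = 7.3 − 0.7 = 6.6 V, so I_R = 6.6/3.3 = 2 mA.
Check D₂: its anode-to-cathode voltage is 6 − 6.6 = -0.6 V < 0.7 V, so it is off. The assumption is consistent.

Only D₁ conducts; I_R ≈ 2 mA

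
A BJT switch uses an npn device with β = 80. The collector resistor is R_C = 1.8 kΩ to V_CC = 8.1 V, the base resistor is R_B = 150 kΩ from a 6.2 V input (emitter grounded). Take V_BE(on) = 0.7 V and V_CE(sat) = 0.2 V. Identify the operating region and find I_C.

Assume active. Base-emitter loop: I_B = (V_BB − V_BE)/R_B = (6.2 − 0.7)/150 = 0.0367 mA.
I_C = β·I_B = 80×0.0367 = 2.93 mA.
V_CE = V_CC − I_C·R_C = 8.1 − 2.93×1.8 = 2.82 V > V_CE(sat), so the active-region assumption holds.

active; I_C ≈ 2.9 mA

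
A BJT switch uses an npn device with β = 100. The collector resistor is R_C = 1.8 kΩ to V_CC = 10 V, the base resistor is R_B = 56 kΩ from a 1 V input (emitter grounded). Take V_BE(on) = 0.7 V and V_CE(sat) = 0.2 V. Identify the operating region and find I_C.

Assume active. Base-emitter loop: I_B = (V_BB − V_BE)/R_B = (1 − 0.7)/56 = 0.00536 mA.
I_C = β·I_B = 100×0.00536 = 0.536 mA.
V_CE = V_CC − I_C·R_C = 10 − 0.536×1.8 = 9.04 V > V_CE(sat), so the active-region assumption holds.

active; I_C ≈ 0.54 mA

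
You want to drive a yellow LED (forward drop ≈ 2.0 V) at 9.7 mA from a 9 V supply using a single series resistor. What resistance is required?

The resistor drops V_S − V_D = 9 − 2.0 = 7 V at 9.7 mA.
R = 7 V / 9.7 mA = 0.722 kΩ.

R ≈ 0.72 kΩ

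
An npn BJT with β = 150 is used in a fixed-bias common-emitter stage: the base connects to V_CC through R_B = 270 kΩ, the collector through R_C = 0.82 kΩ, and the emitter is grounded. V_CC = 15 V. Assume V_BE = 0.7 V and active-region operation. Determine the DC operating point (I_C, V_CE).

Base loop: V_CC = I_B·R_B + V_BE, so I_B = (15 − 0.7)/270 kΩ = 0.053 mA.
In the active region I_C = β·I_B = 150 × 0.053 = 7.94 mA.
Collector loop: V_CE = V_CC − I_C·R_C = 15 − 7.94×0.82 = 8.49 V.
Since V_CE = 8.49 V > V_CE(sat) ≈ 0.2 V, the transistor is in the active region as assumed.

I_C ≈ 7.9 mA, V_CE ≈ 8.5 V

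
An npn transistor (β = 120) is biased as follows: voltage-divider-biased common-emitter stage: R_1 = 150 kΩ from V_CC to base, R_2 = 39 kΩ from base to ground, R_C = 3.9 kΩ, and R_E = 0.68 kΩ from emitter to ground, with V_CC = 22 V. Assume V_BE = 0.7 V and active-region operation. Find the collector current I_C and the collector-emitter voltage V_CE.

Thevenize the base divider: V_Th = V_CC·R_2/(R_1+R_2) = 22×39/189 = 4.54 V, R_Th = R_1‖R_2 = 31 kΩ.
Base-emitter loop: V_Th = I_B·R_Th + V_BE + (β+1)I_B·R_E, so I_B = (4.54 − 0.7) / (31 + 121×0.68) = 0.0339 mA.
I_C = β·I_B = 120×0.0339 = 4.07 mA, and I_E = (β+1)I_B = 4.1 mA.
V_CE = V_CC − I_C·R_C − I_E·R_E = 22 − 4.07×3.9 − 4.1×0.68 = 3.34 V.
V_CE = 3.34 V > 0.2 V confirms active-region operation.

I_C ≈ 4.1 mA, V_CE ≈ 3.3 V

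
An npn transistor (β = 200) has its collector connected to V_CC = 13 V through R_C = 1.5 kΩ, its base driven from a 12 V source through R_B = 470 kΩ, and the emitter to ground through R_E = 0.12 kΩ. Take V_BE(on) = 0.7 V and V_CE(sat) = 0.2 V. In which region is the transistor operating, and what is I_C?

active; I_C ≈ 4.6 mA

Assume active. Base-emitter loop: I_B = (V_BB − V_BE)/(R_B + (β+1)R_E) = (12 − 0.7)/(470 + 201×0.12) = 0.0229 mA.
I_C = β·I_B = 200×0.0229 = 4.57 mA.
V_CE = V_CC − I_C·R_C − I_E·R_E = 13 − 4.57×1.5 − 4.6×0.12 = 5.59 V > V_CE(sat), so the active-region assumption holds.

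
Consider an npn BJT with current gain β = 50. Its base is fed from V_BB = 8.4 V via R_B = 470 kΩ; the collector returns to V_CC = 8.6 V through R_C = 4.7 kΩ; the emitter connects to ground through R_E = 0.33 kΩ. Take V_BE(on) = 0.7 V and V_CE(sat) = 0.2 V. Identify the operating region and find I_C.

Assume active. Base-emitter loop: I_B = (V_BB − V_BE)/(R_B + (β+1)R_E) = (8.4 − 0.7)/(470 + 51×0.33) = 0.0158 mA.
I_C = β·I_B = 50×0.0158 = 0.791 mA.
V_CE = V_CC − I_C·R_C − I_E·R_E = 8.6 − 0.791×4.7 − 0.807×0.33 = 4.62 V > V_CE(sat), so the active-region assumption holds.

active; I_C ≈ 0.79 mA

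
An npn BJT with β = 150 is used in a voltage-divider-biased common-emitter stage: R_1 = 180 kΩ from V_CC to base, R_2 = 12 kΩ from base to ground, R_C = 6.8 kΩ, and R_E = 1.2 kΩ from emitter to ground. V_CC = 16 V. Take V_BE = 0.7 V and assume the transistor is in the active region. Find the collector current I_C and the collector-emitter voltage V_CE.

I_C ≈ 0.23 mA, V_CE ≈ 14 V

Thevenize the base divider: V_Th = V_CC·R_2/(R_1+R_2) = 16×12/192 = 1 V, R_Th = R_1‖R_2 = 11.2 kΩ.
Base-emitter loop: V_Th = I_B·R_Th + V_BE + (β+1)I_B·R_E, so I_B = (1 − 0.7) / (11.2 + 151×1.2) = 0.00156 mA.
I_C = β·I_B = 150×0.00156 = 0.234 mA, and I_E = (β+1)I_B = 0.235 mA.
V_CE = V_CC − I_C·R_C − I_E·R_E = 16 − 0.234×6.8 − 0.235×1.2 = 14.1 V.
V_CE = 14.1 V > 0.2 V confirms active-region operation.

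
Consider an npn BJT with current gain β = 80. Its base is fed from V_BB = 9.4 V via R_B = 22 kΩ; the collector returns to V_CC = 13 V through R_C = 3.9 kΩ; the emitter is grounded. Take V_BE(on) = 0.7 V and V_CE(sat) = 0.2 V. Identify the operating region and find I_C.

saturation; I_C ≈ 3.3 mA

Assume active: I_B = (9.4 − 0.7)/22 = 0.395 mA, giving I_C = β·I_B = 31.6 mA.
But then V_CE = 13 − 31.6×3.9 = -110 V < V_CE(sat) = 0.2 V — impossible in the active region.
So the transistor is saturated. With V_CE = 0.2 V, I_C = (V_CC − 0.2)/R_C = 12.8/3.9 = 3.28 mA.
Check: β·I_B = 31.6 mA > I_C = 3.28 mA, confirming saturation.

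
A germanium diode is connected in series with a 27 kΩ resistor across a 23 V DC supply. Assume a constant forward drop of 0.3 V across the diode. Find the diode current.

I ≈ 0.84 mA

KVL around the loop: 23 = V_D + I·R = 0.3 + I × 27 kΩ.
So I = (23 − 0.3) / 27 kΩ = 22.7 / 27 = 0.841 mA.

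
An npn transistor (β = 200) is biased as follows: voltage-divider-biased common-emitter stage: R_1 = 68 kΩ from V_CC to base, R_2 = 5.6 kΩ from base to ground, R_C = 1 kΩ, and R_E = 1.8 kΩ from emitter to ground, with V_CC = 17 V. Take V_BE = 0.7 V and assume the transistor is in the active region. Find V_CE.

V_CE ≈ 16 V

Thevenize the base divider: V_Th = V_CC·R_2/(R_1+R_2) = 17×5.6/73.6 = 1.29 V, R_Th = R_1‖R_2 = 5.17 kΩ.
Base-emitter loop: V_Th = I_B·R_Th + V_BE + (β+1)I_B·R_E, so I_B = (1.29 − 0.7) / (5.17 + 201×1.8) = 0.00162 mA.
I_C = β·I_B = 200×0.00162 = 0.323 mA, and I_E = (β+1)I_B = 0.325 mA.
V_CE = V_CC − I_C·R_C − I_E·R_E = 17 − 0.323×1 − 0.325×1.8 = 16.1 V.
V_CE = 16.1 V > 0.2 V confirms active-region operation.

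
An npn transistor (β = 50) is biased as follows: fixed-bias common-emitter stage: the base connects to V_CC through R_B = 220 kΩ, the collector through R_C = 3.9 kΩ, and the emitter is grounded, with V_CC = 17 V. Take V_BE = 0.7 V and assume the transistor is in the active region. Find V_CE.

Base loop: V_CC = I_B·R_B + V_BE, so I_B = (17 − 0.7)/220 kΩ = 0.0741 mA.
In the active region I_C = β·I_B = 50 × 0.0741 = 3.7 mA.
Collector loop: V_CE = V_CC − I_C·R_C = 17 − 3.7×3.9 = 2.55 V.
Since V_CE = 2.55 V > V_CE(sat) ≈ 0.2 V, the transistor is in the active region as assumed.

V_CE ≈ 2.6 V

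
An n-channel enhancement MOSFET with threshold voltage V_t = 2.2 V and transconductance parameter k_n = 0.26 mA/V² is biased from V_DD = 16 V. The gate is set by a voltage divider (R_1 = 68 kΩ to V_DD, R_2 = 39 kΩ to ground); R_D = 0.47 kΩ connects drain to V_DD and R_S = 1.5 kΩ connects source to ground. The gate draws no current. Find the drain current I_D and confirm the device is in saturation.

V_G = V_DD·R_2/(R_1+R_2) = 16×39/107 = 5.83 V.
Assume saturation: I_D = (k_n/2)(V_GS − V_t)² with V_GS = V_G − I_D·R_S = 5.83 − 1.5·I_D.
Substituting gives 0.292·I_D² − 2.42·I_D + 1.71 = 0, with roots I_D = 0.784 or 7.48 mA.
The root I_D = 7.48 mA gives V_GS = -5.38 V ≤ V_t, so take I_D = 0.784 mA.
Then V_GS = 4.66 V and V_DS = V_DD − I_D(R_D+R_S) = 16 − 0.784×1.97 = 14.5 V.
Saturation requires V_DS ≥ V_GS − V_t = 2.46 V; 14.5 ≥ 2.46 ✓.

I_D ≈ 0.78 mA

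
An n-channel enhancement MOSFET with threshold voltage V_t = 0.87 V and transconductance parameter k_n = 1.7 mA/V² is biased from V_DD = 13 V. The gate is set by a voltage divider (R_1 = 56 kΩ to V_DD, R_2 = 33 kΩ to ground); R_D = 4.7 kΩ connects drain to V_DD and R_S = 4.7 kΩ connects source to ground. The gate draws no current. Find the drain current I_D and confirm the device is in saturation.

I_D ≈ 0.65 mA

V_G = V_DD·R_2/(R_1+R_2) = 13×33/89 = 4.82 V.
Assume saturation: I_D = (k_n/2)(V_GS − V_t)² with V_GS = V_G − I_D·R_S = 4.82 − 4.7·I_D.
Substituting gives 18.8·I_D² − 32.6·I_D + 13.3 = 0, with roots I_D = 0.654 or 1.08 mA.
The root I_D = 1.08 mA gives V_GS = -0.257 V ≤ V_t, so take I_D = 0.654 mA.
Then V_GS = 1.75 V and V_DS = V_DD − I_D(R_D+R_S) = 13 − 0.654×9.4 = 6.85 V.
Saturation requires V_DS ≥ V_GS − V_t = 0.877 V; 6.85 ≥ 0.877 ✓.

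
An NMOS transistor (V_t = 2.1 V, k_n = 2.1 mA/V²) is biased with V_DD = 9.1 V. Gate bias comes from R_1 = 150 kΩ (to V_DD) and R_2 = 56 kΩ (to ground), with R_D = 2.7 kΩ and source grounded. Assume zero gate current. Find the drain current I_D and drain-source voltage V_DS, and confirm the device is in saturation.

I_D ≈ 0.15 mA, V_DS ≈ 8.7 V

V_G = V_DD·R_2/(R_1+R_2) = 9.1×56/206 = 2.47 V. With the source grounded, V_GS = V_G = 2.47 V.
Assume saturation: I_D = (k_n/2)(V_GS − V_t)² = (2.1/2)×(2.47 − 2.1)² = 1.05×0.374² = 0.147 mA.
V_DS = V_DD − I_D·R_D = 9.1 − 0.147×2.7 = 8.7 V.
Saturation requires V_DS ≥ V_GS − V_t = 0.374 V; 8.7 ≥ 0.374 ✓.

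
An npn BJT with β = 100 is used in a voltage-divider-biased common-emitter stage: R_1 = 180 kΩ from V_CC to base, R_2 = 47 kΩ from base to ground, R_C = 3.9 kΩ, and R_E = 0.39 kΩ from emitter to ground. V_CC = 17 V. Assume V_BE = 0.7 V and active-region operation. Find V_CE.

V_CE ≈ 1.2 V

Thevenize the base divider: V_Th = V_CC·R_2/(R_1+R_2) = 17×47/227 = 3.52 V, R_Th = R_1‖R_2 = 37.3 kΩ.
Base-emitter loop: V_Th = I_B·R_Th + V_BE + (β+1)I_B·R_E, so I_B = (3.52 − 0.7) / (37.3 + 101×0.39) = 0.0368 mA.
I_C = β·I_B = 100×0.0368 = 3.68 mA, and I_E = (β+1)I_B = 3.72 mA.
V_CE = V_CC − I_C·R_C − I_E·R_E = 17 − 3.68×3.9 − 3.72×0.39 = 1.21 V.
V_CE = 1.21 V > 0.2 V confirms active-region operation.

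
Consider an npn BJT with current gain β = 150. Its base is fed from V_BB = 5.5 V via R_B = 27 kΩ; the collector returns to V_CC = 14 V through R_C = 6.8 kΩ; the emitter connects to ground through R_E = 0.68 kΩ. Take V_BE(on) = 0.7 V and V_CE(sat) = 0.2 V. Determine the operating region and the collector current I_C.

saturation; I_C ≈ 1.8 mA

Assume active: I_B = (5.5 − 0.7)/(27 + 151×0.68) = 0.037 mA, I_C = β·I_B = 5.55 mA.
Then V_CE = 14 − 5.55×6.8 − 5.59×0.68 = -27.6 V < 0.2 V — the active assumption fails.
Re-solve with V_CE = 0.2 V. KCL at the emitter: V_E/R_E = (V_BB−0.7−V_E)/R_B + (V_CC−0.2−V_E)/R_C, giving V_E = 1.33 V.
I_C = (V_CC − 0.2 − V_E)/R_C = (13.8 − 1.33)/6.8 = 1.83 mA.
Check: I_B = (4.8 − 1.33)/27 = 0.128 mA, and β·I_B = 19.3 mA > I_C, confirming saturation.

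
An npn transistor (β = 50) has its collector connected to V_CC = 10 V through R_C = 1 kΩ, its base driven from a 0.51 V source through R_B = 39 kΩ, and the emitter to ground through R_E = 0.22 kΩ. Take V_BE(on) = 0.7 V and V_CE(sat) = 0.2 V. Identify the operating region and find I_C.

cutoff; I_C ≈ 0

V_BB = 0.51 V ≤ V_BE(on) = 0.7 V, so the base-emitter junction is not forward biased.
The transistor is in cutoff: I_B = I_C = 0.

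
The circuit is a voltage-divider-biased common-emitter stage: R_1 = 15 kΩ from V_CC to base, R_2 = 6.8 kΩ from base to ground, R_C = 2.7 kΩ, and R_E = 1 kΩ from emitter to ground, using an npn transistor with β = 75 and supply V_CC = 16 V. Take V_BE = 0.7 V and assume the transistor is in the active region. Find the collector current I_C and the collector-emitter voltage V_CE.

I_C ≈ 4 mA, V_CE ≈ 1.2 V

Thevenize the base divider: V_Th = V_CC·R_2/(R_1+R_2) = 16×6.8/21.8 = 4.99 V, R_Th = R_1‖R_2 = 4.68 kΩ.
Base-emitter loop: V_Th = I_B·R_Th + V_BE + (β+1)I_B·R_E, so I_B = (4.99 − 0.7) / (4.68 + 76×1) = 0.0532 mA.
I_C = β·I_B = 75×0.0532 = 3.99 mA, and I_E = (β+1)I_B = 4.04 mA.
V_CE = V_CC − I_C·R_C − I_E·R_E = 16 − 3.99×2.7 − 4.04×1 = 1.19 V.
V_CE = 1.19 V > 0.2 V confirms active-region operation.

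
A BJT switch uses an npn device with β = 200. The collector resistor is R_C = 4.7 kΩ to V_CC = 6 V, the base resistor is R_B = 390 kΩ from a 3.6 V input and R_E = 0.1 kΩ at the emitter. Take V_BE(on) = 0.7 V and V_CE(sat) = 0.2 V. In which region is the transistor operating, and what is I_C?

saturation; I_C ≈ 1.2 mA

Assume active: I_B = (3.6 − 0.7)/(390 + 201×0.1) = 0.00707 mA, I_C = β·I_B = 1.41 mA.
Then V_CE = 6 − 1.41×4.7 − 1.42×0.1 = -0.789 V < 0.2 V — the active assumption fails.
Re-solve with V_CE = 0.2 V. KCL at the emitter: V_E/R_E = (V_BB−0.7−V_E)/R_B + (V_CC−0.2−V_E)/R_C, giving V_E = 0.122 V.
I_C = (V_CC − 0.2 − V_E)/R_C = (5.8 − 0.122)/4.7 = 1.21 mA.
Check: I_B = (2.9 − 0.122)/390 = 0.00712 mA, and β·I_B = 1.42 mA > I_C, confirming saturation.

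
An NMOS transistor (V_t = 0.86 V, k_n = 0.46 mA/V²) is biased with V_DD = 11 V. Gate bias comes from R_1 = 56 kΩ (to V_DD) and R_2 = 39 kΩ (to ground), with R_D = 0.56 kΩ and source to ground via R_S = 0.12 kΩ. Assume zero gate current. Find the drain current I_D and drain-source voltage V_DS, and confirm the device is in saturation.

V_G = V_DD·R_2/(R_1+R_2) = 11×39/95 = 4.52 V.
Assume saturation: I_D = (k_n/2)(V_GS − V_t)² with V_GS = V_G − I_D·R_S = 4.52 − 0.12·I_D.
Substituting gives 0.00331·I_D² − 1.2·I_D + 3.07 = 0, with roots I_D = 2.58 or 360 mA.
The root I_D = 360 mA gives V_GS = -38.7 V ≤ V_t, so take I_D = 2.58 mA.
Then V_GS = 4.21 V and V_DS = V_DD − I_D(R_D+R_S) = 11 − 2.58×0.68 = 9.25 V.
Saturation requires V_DS ≥ V_GS − V_t = 3.35 V; 9.25 ≥ 3.35 ✓.

I_D ≈ 2.6 mA, V_DS ≈ 9.2 V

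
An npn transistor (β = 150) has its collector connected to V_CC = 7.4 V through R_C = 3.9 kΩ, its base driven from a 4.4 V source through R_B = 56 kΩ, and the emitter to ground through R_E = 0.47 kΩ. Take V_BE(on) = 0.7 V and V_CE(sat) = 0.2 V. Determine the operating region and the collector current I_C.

Assume active: I_B = (4.4 − 0.7)/(56 + 151×0.47) = 0.0291 mA, I_C = β·I_B = 4.37 mA.
Then V_CE = 7.4 − 4.37×3.9 − 4.4×0.47 = -11.7 V < 0.2 V — the active assumption fails.
Re-solve with V_CE = 0.2 V. KCL at the emitter: V_E/R_E = (V_BB−0.7−V_E)/R_B + (V_CC−0.2−V_E)/R_C, giving V_E = 0.796 V.
I_C = (V_CC − 0.2 − V_E)/R_C = (7.2 − 0.796)/3.9 = 1.64 mA.
Check: I_B = (3.7 − 0.796)/56 = 0.0519 mA, and β·I_B = 7.78 mA > I_C, confirming saturation.

saturation; I_C ≈ 1.6 mA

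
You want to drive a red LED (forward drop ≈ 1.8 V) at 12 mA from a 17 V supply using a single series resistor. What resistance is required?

R ≈ 1.3 kΩ

The resistor drops V_S − V_D = 17 − 1.8 = 15.2 V at 12 mA.
R = 15.2 V / 12 mA = 1.27 kΩ.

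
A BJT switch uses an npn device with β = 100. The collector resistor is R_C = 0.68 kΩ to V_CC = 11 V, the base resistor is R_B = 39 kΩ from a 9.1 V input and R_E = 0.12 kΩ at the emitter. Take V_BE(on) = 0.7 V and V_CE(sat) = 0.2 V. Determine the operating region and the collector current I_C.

saturation; I_C ≈ 13 mA

Assume active: I_B = (9.1 − 0.7)/(39 + 101×0.12) = 0.164 mA, I_C = β·I_B = 16.4 mA.
Then V_CE = 11 − 16.4×0.68 − 16.6×0.12 = -2.17 V < 0.2 V — the active assumption fails.
Re-solve with V_CE = 0.2 V. KCL at the emitter: V_E/R_E = (V_BB−0.7−V_E)/R_B + (V_CC−0.2−V_E)/R_C, giving V_E = 1.64 V.
I_C = (V_CC − 0.2 − V_E)/R_C = (10.8 − 1.64)/0.68 = 13.5 mA.
Check: I_B = (8.4 − 1.64)/39 = 0.173 mA, and β·I_B = 17.3 mA > I_C, confirming saturation.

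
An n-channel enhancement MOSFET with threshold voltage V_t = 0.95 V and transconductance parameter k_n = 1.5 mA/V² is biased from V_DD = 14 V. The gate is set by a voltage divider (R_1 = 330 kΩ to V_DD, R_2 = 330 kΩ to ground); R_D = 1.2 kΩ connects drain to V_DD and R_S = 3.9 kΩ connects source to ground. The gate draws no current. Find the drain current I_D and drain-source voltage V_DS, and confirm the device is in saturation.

V_G = V_DD·R_2/(R_1+R_2) = 14×330/660 = 7 V.
Assume saturation: I_D = (k_n/2)(V_GS − V_t)² with V_GS = V_G − I_D·R_S = 7 − 3.9·I_D.
Substituting gives 11.4·I_D² − 36.4·I_D + 27.5 = 0, with roots I_D = 1.22 or 1.97 mA.
The root I_D = 1.97 mA gives V_GS = -0.669 V ≤ V_t, so take I_D = 1.22 mA.
Then V_GS = 2.23 V and V_DS = V_DD − I_D(R_D+R_S) = 14 − 1.22×5.1 = 7.76 V.
Saturation requires V_DS ≥ V_GS − V_t = 1.28 V; 7.76 ≥ 1.28 ✓.

I_D ≈ 1.2 mA, V_DS ≈ 7.8 V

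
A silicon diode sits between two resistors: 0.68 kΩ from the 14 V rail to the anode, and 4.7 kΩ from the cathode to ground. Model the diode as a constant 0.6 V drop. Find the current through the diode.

I ≈ 2.5 mA

The two resistors are in series with the diode, so KVL gives 14 = I·0.68 + 0.6 + I·4.7.
I = (14 − 0.6) / (0.68 + 4.7) kΩ = 13.4 / 5.38 = 2.49 mA.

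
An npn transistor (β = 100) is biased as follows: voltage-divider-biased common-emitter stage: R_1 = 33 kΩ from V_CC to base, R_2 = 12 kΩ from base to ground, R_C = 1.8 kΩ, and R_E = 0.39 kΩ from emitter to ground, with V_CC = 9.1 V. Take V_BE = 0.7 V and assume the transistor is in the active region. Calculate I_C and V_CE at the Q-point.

I_C ≈ 3.6 mA, V_CE ≈ 1.2 V

Thevenize the base divider: V_Th = V_CC·R_2/(R_1+R_2) = 9.1×12/45 = 2.43 V, R_Th = R_1‖R_2 = 8.8 kΩ.
Base-emitter loop: V_Th = I_B·R_Th + V_BE + (β+1)I_B·R_E, so I_B = (2.43 − 0.7) / (8.8 + 101×0.39) = 0.0358 mA.
I_C = β·I_B = 100×0.0358 = 3.58 mA, and I_E = (β+1)I_B = 3.62 mA.
V_CE = V_CC − I_C·R_C − I_E·R_E = 9.1 − 3.58×1.8 − 3.62×0.39 = 1.24 V.
V_CE = 1.24 V > 0.2 V confirms active-region operation.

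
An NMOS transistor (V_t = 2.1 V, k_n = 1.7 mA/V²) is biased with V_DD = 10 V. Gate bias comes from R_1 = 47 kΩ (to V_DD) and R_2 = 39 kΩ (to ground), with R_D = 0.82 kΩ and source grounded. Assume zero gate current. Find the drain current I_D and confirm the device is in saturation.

I_D ≈ 5 mA

V_G = V_DD·R_2/(R_1+R_2) = 10×39/86 = 4.53 V. With the source grounded, V_GS = V_G = 4.53 V.
Assume saturation: I_D = (k_n/2)(V_GS − V_t)² = (1.7/2)×(4.53 − 2.1)² = 0.85×2.43² = 5.04 mA.
V_DS = V_DD − I_D·R_D = 10 − 5.04×0.82 = 5.87 V.
Saturation requires V_DS ≥ V_GS − V_t = 2.43 V; 5.87 ≥ 2.43 ✓.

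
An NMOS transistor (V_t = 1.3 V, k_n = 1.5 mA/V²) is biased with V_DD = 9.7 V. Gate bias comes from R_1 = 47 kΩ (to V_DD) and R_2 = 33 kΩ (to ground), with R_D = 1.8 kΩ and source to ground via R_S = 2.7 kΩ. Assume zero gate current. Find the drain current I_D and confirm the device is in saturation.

I_D ≈ 0.65 mA

V_G = V_DD·R_2/(R_1+R_2) = 9.7×33/80 = 4 V.
Assume saturation: I_D = (k_n/2)(V_GS − V_t)² with V_GS = V_G − I_D·R_S = 4 − 2.7·I_D.
Substituting gives 5.47·I_D² − 11.9·I_D + 5.47 = 0, with roots I_D = 0.654 or 1.53 mA.
The root I_D = 1.53 mA gives V_GS = -0.128 V ≤ V_t, so take I_D = 0.654 mA.
Then V_GS = 2.23 V and V_DS = V_DD − I_D(R_D+R_S) = 9.7 − 0.654×4.5 = 6.75 V.
Saturation requires V_DS ≥ V_GS − V_t = 0.934 V; 6.75 ≥ 0.934 ✓.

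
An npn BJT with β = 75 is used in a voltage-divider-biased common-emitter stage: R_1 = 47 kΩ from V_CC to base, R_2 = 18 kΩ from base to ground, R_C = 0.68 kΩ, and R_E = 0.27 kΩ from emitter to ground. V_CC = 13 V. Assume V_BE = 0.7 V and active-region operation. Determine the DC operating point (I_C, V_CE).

I_C ≈ 6.5 mA, V_CE ≈ 6.8 V

Thevenize the base divider: V_Th = V_CC·R_2/(R_1+R_2) = 13×18/65 = 3.6 V, R_Th = R_1‖R_2 = 13 kΩ.
Base-emitter loop: V_Th = I_B·R_Th + V_BE + (β+1)I_B·R_E, so I_B = (3.6 − 0.7) / (13 + 76×0.27) = 0.0865 mA.
I_C = β·I_B = 75×0.0865 = 6.49 mA, and I_E = (β+1)I_B = 6.57 mA.
V_CE = V_CC − I_C·R_C − I_E·R_E = 13 − 6.49×0.68 − 6.57×0.27 = 6.82 V.
V_CE = 6.82 V > 0.2 V confirms active-region operation.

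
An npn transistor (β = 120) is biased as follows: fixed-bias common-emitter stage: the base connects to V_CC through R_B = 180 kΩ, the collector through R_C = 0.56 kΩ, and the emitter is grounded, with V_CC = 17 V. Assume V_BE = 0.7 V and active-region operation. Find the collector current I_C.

I_C ≈ 11 mA

Base loop: V_CC = I_B·R_B + V_BE, so I_B = (17 − 0.7)/180 kΩ = 0.0906 mA.
In the active region I_C = β·I_B = 120 × 0.0906 = 10.9 mA.
Collector loop: V_CE = V_CC − I_C·R_C = 17 − 10.9×0.56 = 10.9 V.
Since V_CE = 10.9 V > V_CE(sat) ≈ 0.2 V, the transistor is in the active region as assumed.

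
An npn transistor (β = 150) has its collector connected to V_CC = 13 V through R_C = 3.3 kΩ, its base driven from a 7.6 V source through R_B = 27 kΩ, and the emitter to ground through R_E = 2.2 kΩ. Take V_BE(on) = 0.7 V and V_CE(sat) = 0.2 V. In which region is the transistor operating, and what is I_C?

saturation; I_C ≈ 2.3 mA

Assume active: I_B = (7.6 − 0.7)/(27 + 151×2.2) = 0.0192 mA, I_C = β·I_B = 2.88 mA.
Then V_CE = 13 − 2.88×3.3 − 2.9×2.2 = -2.89 V < 0.2 V — the active assumption fails.
Re-solve with V_CE = 0.2 V. KCL at the emitter: V_E/R_E = (V_BB−0.7−V_E)/R_B + (V_CC−0.2−V_E)/R_C, giving V_E = 5.2 V.
I_C = (V_CC − 0.2 − V_E)/R_C = (12.8 − 5.2)/3.3 = 2.3 mA.
Check: I_B = (6.9 − 5.2)/27 = 0.0629 mA, and β·I_B = 9.43 mA > I_C, confirming saturation.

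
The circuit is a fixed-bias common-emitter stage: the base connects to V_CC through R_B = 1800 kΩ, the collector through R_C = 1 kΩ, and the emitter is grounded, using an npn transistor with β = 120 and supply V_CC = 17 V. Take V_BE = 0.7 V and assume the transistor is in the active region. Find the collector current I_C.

I_C ≈ 1.1 mA

Base loop: V_CC = I_B·R_B + V_BE, so I_B = (17 − 0.7)/1800 kΩ = 0.00906 mA.
In the active region I_C = β·I_B = 120 × 0.00906 = 1.09 mA.
Collector loop: V_CE = V_CC − I_C·R_C = 17 − 1.09×1 = 15.9 V.
Since V_CE = 15.9 V > V_CE(sat) ≈ 0.2 V, the transistor is in the active region as assumed.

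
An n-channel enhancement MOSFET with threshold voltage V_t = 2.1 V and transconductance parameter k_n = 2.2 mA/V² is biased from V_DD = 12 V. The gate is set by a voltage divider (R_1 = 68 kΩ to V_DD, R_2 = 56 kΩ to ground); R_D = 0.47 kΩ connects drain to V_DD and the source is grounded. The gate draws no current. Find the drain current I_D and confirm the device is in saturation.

I_D ≈ 12 mA

V_G = V_DD·R_2/(R_1+R_2) = 12×56/124 = 5.42 V. With the source grounded, V_GS = V_G = 5.42 V.
Assume saturation: I_D = (k_n/2)(V_GS − V_t)² = (2.2/2)×(5.42 − 2.1)² = 1.1×3.32² = 12.1 mA.
V_DS = V_DD − I_D·R_D = 12 − 12.1×0.47 = 6.3 V.
Saturation requires V_DS ≥ V_GS − V_t = 3.32 V; 6.3 ≥ 3.32 ✓.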